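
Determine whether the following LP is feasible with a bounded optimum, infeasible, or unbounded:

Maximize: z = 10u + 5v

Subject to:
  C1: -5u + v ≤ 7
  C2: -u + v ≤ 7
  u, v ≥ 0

Unbounded (objective can increase without bound)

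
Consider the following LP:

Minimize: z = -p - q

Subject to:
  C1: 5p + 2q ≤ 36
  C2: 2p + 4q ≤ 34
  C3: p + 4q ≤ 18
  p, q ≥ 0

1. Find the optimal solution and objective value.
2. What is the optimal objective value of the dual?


1. p = 6, q = 3, z = -9
2. -9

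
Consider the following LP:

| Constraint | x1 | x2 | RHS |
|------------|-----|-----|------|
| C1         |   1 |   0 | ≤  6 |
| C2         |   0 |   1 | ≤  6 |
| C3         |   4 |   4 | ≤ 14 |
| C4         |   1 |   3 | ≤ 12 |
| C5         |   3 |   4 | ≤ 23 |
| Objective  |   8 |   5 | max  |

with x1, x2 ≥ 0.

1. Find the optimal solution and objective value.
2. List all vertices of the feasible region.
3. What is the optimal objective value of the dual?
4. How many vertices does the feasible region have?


1. x1 = 3.5, x2 = 0, z = 28
2. (0, 0), (3.5, 0), (0, 3.5)
3. 28
4. 3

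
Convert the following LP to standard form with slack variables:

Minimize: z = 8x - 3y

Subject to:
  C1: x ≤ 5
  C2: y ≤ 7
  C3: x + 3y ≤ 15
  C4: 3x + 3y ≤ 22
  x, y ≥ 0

min z = 8x - 3y

s.t.
  x + s1 = 5
  y + s2 = 7
  x + 3y + s3 = 15
  3x + 3y + s4 = 22
  x, y, s1, s2, s3, s4 ≥ 0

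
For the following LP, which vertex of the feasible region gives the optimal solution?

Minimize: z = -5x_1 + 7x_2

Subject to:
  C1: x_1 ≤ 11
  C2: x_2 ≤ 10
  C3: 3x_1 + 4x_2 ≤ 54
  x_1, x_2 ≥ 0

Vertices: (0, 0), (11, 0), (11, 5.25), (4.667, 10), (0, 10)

Evaluate the objective at each vertex of the feasible region:
  z(0, 0) = 0
  z(11, 0) = -55  ←
  z(11, 5.25) = -18.25
  z(4.667, 10) = 46.67
  z(0, 10) = 70
The minimum is at x_1 = 11, x_2 = 0.

(11, 0)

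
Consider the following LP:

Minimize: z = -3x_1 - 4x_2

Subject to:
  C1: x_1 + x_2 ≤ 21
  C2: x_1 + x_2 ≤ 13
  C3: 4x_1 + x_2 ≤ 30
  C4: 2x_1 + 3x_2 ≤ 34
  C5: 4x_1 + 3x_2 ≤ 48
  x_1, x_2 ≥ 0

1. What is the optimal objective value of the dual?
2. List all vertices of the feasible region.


1. -47
2. (0, 0), (7.5, 0), (5.667, 7.333), (5, 8), (0, 11.33)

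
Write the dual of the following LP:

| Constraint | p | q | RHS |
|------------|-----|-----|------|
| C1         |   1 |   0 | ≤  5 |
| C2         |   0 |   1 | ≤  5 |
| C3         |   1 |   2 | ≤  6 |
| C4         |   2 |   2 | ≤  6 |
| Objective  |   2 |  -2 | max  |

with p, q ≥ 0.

Primal max cᵀx s.t. Ax ≤ b, x ≥ 0  →  Dual min bᵀy s.t. Aᵀy ≥ c, y ≥ 0.

Minimize: z = 5y1 + 5y2 + 6y3 + 6y4

Subject to:
  y1 + y3 + 2y4 ≥ 2
  y2 + 2y3 + 2y4 ≥ -2
  y1, y2, y3, y4 ≥ 0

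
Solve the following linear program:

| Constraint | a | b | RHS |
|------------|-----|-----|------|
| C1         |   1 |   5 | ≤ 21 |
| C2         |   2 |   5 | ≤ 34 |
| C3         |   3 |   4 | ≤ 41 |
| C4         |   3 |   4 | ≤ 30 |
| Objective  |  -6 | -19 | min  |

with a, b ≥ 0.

Evaluate the objective at each vertex of the feasible region:
  z(0, 0) = 0
  z(10, 0) = -60
  z(6, 3) = -93  ←
  z(0, 4.2) = -79.8
The minimum is at a = 6, b = 3.

a = 6, b = 3, z = -93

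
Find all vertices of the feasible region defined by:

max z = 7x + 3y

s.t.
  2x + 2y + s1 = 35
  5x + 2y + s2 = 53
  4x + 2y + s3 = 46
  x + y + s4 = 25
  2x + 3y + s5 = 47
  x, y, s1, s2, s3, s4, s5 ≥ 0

(0, 0), (10.6, 0), (7, 9), (5.5, 12), (0, 15.67)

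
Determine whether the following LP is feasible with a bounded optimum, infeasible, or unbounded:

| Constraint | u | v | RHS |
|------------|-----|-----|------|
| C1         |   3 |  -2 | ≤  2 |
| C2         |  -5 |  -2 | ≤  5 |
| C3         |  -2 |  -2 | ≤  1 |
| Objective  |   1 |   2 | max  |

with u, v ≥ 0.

Unbounded (objective can increase without bound)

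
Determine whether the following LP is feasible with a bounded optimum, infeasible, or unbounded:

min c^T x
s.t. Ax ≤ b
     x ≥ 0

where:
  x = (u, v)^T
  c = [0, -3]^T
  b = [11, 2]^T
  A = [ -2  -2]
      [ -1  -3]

Unbounded (objective can decrease without bound)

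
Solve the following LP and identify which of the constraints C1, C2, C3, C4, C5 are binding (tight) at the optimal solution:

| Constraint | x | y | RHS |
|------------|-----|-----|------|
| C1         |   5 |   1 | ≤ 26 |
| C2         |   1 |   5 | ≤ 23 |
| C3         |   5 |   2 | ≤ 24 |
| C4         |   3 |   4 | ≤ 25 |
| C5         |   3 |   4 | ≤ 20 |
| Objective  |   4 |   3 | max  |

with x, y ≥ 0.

At x = 4, y = 2, compute slack b - a·x for each constraint:
  C1: 26 − 22 = 4  (slack)
  C2: 23 − 14 = 9  (slack)
  C3: 24 − 24 = 0  (binding)
  C4: 25 − 20 = 5  (slack)
  C5: 20 − 20 = 0  (binding)

Optimal: x = 4, y = 2
Binding: C3, C5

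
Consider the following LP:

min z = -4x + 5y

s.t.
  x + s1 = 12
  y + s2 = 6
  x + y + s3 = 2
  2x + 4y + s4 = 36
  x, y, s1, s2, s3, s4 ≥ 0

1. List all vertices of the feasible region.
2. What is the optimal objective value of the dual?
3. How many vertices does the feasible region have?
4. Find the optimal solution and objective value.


1. (0, 0), (2, 0), (0, 2)
2. -8
3. 3
4. x = 2, y = 0, z = -8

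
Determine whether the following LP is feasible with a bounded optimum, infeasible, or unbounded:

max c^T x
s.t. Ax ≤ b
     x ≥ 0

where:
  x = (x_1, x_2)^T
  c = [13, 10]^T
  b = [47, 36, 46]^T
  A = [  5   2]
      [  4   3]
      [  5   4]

Feasible with a bounded optimal solution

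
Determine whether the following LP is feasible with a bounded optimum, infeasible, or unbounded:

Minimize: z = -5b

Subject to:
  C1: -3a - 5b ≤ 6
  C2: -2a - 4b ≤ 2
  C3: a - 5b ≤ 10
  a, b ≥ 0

Unbounded (objective can decrease without bound)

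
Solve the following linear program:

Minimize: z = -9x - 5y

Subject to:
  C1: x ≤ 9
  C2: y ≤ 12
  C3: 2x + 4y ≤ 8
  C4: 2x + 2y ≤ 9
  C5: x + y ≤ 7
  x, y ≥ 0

Evaluate the objective at each vertex of the feasible region:
  z(0, 0) = 0
  z(4, 0) = -36  ←
  z(0, 2) = -10
The minimum is at x = 4, y = 0.

x = 4, y = 0, z = -36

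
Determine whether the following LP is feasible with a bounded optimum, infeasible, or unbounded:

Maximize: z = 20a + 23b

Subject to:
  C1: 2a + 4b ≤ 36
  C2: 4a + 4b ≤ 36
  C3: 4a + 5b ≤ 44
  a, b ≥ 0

Feasible with a bounded optimal solution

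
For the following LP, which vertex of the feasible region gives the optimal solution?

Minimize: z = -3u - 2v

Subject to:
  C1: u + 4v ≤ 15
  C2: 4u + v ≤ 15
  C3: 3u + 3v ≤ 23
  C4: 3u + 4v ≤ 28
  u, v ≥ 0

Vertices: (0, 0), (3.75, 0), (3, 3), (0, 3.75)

Evaluate the objective at each vertex of the feasible region:
  z(0, 0) = 0
  z(3.75, 0) = -11.25
  z(3, 3) = -15  ←
  z(0, 3.75) = -7.5
The minimum is at u = 3, v = 3.

(3, 3)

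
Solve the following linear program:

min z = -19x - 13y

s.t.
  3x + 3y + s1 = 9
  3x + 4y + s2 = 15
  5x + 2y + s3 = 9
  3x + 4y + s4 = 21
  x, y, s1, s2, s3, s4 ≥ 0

Evaluate the objective at each vertex of the feasible region:
  z(0, 0) = 0
  z(1.8, 0) = -34.2
  z(1, 2) = -45  ←
  z(0, 3) = -39
The minimum is at x = 1, y = 2.

x = 1, y = 2, z = -45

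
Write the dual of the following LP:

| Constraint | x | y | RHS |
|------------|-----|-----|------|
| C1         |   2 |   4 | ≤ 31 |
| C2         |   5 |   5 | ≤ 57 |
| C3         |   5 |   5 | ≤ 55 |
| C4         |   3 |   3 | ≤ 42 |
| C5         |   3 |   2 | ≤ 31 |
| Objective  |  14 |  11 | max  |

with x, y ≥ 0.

Primal max cᵀx s.t. Ax ≤ b, x ≥ 0  →  Dual min bᵀy s.t. Aᵀy ≥ c, y ≥ 0.

Minimize: z = 31y1 + 57y2 + 55y3 + 42y4 + 31y5

Subject to:
  2y1 + 5y2 + 5y3 + 3y4 + 3y5 ≥ 14
  4y1 + 5y2 + 5y3 + 3y4 + 2y5 ≥ 11
  y1, y2, y3, y4, y5 ≥ 0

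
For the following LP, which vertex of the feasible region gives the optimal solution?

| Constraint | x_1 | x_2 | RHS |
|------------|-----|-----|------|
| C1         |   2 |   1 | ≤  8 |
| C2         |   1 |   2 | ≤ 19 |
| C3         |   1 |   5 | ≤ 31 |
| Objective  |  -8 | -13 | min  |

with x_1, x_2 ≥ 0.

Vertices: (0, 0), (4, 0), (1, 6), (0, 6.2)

Evaluate the objective at each vertex of the feasible region:
  z(0, 0) = 0
  z(4, 0) = -32
  z(1, 6) = -86  ←
  z(0, 6.2) = -80.6
The minimum is at x_1 = 1, x_2 = 6.

(1, 6)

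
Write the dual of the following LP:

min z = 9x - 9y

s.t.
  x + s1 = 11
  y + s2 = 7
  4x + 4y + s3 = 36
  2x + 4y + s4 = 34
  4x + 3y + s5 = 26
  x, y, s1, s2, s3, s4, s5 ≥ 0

Primal min cᵀx s.t. Ax ≤ b, x ≥ 0  →  Dual max −bᵀy s.t. Aᵀy ≥ −c, y ≥ 0.

Maximize: z = -11y1 - 7y2 - 36y3 - 34y4 - 26y5

Subject to:
  y1 + 4y3 + 2y4 + 4y5 ≥ -9
  y2 + 4y3 + 4y4 + 3y5 ≥ 9
  y1, y2, y3, y4, y5 ≥ 0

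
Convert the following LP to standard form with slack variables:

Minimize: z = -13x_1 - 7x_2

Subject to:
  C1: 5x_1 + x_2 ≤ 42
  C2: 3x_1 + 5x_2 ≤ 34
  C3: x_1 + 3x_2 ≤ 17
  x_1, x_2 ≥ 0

min z = -13x_1 - 7x_2

s.t.
  5x_1 + x_2 + s1 = 42
  3x_1 + 5x_2 + s2 = 34
  x_1 + 3x_2 + s3 = 17
  x_1, x_2, s1, s2, s3 ≥ 0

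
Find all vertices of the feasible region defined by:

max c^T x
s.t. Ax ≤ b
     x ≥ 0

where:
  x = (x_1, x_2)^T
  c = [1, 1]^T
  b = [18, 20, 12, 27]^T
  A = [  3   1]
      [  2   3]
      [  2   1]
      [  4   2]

(0, 0), (6, 0), (4, 4), (0, 6.667)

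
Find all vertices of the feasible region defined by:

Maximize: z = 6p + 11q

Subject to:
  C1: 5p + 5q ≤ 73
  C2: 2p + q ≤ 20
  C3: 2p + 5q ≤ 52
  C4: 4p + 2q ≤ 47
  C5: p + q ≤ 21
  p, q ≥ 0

(0, 0), (10, 0), (6, 8), (0, 10.4)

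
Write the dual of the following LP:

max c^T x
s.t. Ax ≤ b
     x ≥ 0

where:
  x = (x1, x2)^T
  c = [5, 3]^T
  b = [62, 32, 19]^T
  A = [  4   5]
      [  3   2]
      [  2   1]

Primal max cᵀx s.t. Ax ≤ b, x ≥ 0  →  Dual min bᵀy s.t. Aᵀy ≥ c, y ≥ 0.

Minimize: z = 62y1 + 32y2 + 19y3

Subject to:
  4y1 + 3y2 + 2y3 ≥ 5
  5y1 + 2y2 + y3 ≥ 3
  y1, y2, y3 ≥ 0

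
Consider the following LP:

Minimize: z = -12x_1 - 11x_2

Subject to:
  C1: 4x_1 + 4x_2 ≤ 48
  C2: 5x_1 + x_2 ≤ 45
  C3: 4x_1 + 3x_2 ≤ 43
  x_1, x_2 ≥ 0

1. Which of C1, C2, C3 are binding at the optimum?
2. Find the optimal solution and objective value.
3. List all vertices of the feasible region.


1. C1, C3
2. x_1 = 7, x_2 = 5, z = -139
3. (0, 0), (9, 0), (8.364, 3.182), (7, 5), (0, 12)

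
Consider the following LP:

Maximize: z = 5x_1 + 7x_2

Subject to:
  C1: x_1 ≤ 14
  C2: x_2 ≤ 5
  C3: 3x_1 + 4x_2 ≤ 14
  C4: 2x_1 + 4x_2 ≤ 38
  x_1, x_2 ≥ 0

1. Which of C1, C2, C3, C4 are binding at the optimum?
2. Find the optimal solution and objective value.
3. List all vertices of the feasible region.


1. C3
2. x_1 = 0, x_2 = 3.5, z = 24.5
3. (0, 0), (4.667, 0), (0, 3.5)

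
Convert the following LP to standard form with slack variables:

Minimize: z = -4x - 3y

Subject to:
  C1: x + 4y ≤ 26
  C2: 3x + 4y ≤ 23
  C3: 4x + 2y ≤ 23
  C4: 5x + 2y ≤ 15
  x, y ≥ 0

min z = -4x - 3y

s.t.
  x + 4y + s1 = 26
  3x + 4y + s2 = 23
  4x + 2y + s3 = 23
  5x + 2y + s4 = 15
  x, y, s1, s2, s3, s4 ≥ 0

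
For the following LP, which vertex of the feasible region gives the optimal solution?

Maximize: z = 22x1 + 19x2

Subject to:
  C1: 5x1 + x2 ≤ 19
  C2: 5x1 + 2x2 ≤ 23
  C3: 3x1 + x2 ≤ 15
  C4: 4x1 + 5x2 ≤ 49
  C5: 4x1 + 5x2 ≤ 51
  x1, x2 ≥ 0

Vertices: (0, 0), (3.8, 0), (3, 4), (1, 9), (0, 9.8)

Evaluate the objective at each vertex of the feasible region:
  z(0, 0) = 0
  z(3.8, 0) = 83.6
  z(3, 4) = 142
  z(1, 9) = 193  ←
  z(0, 9.8) = 186.2
The maximum is at x1 = 1, x2 = 9.

(1, 9)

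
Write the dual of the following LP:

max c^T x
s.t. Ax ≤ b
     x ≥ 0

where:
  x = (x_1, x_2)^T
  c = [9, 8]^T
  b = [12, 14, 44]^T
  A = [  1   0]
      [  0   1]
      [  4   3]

Primal max cᵀx s.t. Ax ≤ b, x ≥ 0  →  Dual min bᵀy s.t. Aᵀy ≥ c, y ≥ 0.

Minimize: z = 12y1 + 14y2 + 44y3

Subject to:
  y1 + 4y3 ≥ 9
  y2 + 3y3 ≥ 8
  y1, y2, y3 ≥ 0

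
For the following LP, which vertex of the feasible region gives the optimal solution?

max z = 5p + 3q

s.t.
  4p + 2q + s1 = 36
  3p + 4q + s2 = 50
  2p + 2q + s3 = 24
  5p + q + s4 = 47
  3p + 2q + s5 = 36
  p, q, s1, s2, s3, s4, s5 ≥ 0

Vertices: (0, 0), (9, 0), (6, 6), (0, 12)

Evaluate the objective at each vertex of the feasible region:
  z(0, 0) = 0
  z(9, 0) = 45
  z(6, 6) = 48  ←
  z(0, 12) = 36
The maximum is at p = 6, q = 6.

(6, 6)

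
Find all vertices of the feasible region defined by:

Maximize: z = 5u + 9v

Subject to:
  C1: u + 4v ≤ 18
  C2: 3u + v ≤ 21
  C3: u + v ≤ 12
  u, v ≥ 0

(0, 0), (7, 0), (6, 3), (0, 4.5)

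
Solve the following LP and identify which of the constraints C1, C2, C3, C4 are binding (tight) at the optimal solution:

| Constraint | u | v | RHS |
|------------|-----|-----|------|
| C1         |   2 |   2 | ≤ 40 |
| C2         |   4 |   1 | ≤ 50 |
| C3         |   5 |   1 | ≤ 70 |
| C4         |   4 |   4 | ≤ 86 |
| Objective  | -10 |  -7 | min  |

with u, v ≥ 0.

At u = 10, v = 10, compute slack b - a·x for each constraint:
  C1: 40 − 40 = 0  (binding)
  C2: 50 − 50 = 0  (binding)
  C3: 70 − 60 = 10  (slack)
  C4: 86 − 80 = 6  (slack)

Optimal: u = 10, v = 10
Binding: C1, C2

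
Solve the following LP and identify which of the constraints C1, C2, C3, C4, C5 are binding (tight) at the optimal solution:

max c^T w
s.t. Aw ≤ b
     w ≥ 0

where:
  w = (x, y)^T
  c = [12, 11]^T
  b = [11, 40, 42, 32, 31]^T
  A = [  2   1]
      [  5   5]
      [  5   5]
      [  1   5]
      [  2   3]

At x = 3, y = 5, compute slack b - a·x for each constraint:
  C1: 11 − 11 = 0  (binding)
  C2: 40 − 40 = 0  (binding)
  C3: 42 − 40 = 2  (slack)
  C4: 32 − 28 = 4  (slack)
  C5: 31 − 21 = 10  (slack)

Optimal: x = 3, y = 5
Binding: C1, C2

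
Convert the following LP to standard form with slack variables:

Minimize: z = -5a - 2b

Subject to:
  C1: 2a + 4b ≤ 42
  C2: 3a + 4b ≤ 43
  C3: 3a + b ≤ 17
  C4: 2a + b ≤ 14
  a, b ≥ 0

min z = -5a - 2b

s.t.
  2a + 4b + s1 = 42
  3a + 4b + s2 = 43
  3a + b + s3 = 17
  2a + b + s4 = 14
  a, b, s1, s2, s3, s4 ≥ 0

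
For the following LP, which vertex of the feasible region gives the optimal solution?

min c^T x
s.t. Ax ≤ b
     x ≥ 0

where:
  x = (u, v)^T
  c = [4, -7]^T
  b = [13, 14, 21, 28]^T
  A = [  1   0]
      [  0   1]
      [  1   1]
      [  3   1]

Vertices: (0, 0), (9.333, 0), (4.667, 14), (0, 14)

Evaluate the objective at each vertex of the feasible region:
  z(0, 0) = 0
  z(9.333, 0) = 37.33
  z(4.667, 14) = -79.33
  z(0, 14) = -98  ←
The minimum is at u = 0, v = 14.

(0, 14)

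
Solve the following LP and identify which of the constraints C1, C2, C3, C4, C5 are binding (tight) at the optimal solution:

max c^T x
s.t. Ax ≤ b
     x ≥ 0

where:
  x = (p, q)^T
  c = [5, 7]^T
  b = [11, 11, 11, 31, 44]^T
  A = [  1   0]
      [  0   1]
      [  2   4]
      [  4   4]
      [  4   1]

At p = 5.5, q = 0, compute slack b - a·x for each constraint:
  C1: 11 − 5.5 = 5.5  (slack)
  C2: 11 − 0 = 11  (slack)
  C3: 11 − 11 = 0  (binding)
  C4: 31 − 22 = 9  (slack)
  C5: 44 − 22 = 22  (slack)

Optimal: p = 5.5, q = 0
Binding: C3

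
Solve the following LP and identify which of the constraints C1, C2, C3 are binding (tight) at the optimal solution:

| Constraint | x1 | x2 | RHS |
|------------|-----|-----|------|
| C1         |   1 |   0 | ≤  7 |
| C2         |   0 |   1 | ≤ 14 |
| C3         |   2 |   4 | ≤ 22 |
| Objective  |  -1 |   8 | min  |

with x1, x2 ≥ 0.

At x1 = 7, x2 = 0, compute slack b - a·x for each constraint:
  C1: 7 − 7 = 0  (binding)
  C2: 14 − 0 = 14  (slack)
  C3: 22 − 14 = 8  (slack)

Optimal: x1 = 7, x2 = 0
Binding: C1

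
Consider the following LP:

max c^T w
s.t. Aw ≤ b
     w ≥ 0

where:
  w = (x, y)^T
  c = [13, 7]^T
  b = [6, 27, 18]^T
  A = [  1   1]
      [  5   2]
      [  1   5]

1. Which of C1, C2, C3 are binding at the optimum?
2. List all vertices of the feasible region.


1. C1, C2
2. (0, 0), (5.4, 0), (5, 1), (3, 3), (0, 3.6)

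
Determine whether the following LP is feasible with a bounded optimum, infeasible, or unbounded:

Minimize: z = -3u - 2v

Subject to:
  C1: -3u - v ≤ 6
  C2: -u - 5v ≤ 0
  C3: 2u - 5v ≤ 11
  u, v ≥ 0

Unbounded (objective can decrease without bound)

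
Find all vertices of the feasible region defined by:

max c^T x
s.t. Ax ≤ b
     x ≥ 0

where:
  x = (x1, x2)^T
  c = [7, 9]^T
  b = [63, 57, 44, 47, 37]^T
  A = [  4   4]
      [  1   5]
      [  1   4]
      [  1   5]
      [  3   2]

(0, 0), (12.33, 0), (7, 8), (0, 9.4)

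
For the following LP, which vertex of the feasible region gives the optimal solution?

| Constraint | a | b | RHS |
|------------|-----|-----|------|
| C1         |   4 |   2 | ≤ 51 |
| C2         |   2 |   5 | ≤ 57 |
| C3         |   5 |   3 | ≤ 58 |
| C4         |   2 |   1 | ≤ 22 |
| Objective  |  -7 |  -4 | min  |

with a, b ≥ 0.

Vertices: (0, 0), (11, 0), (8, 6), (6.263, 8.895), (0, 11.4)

Evaluate the objective at each vertex of the feasible region:
  z(0, 0) = 0
  z(11, 0) = -77
  z(8, 6) = -80  ←
  z(6.263, 8.895) = -79.42
  z(0, 11.4) = -45.6
The minimum is at a = 8, b = 6.

(8, 6)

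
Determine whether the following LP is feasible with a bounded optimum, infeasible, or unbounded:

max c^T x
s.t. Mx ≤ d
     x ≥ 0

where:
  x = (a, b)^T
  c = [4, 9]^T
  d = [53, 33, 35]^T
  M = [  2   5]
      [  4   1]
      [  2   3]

Feasible with a bounded optimal solution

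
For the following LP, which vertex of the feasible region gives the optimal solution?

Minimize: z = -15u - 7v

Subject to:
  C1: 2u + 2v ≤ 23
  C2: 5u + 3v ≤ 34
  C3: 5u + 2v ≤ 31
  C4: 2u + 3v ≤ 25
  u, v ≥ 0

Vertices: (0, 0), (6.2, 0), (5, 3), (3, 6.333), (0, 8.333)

Evaluate the objective at each vertex of the feasible region:
  z(0, 0) = 0
  z(6.2, 0) = -93
  z(5, 3) = -96  ←
  z(3, 6.333) = -89.33
  z(0, 8.333) = -58.33
The minimum is at u = 5, v = 3.

(5, 3)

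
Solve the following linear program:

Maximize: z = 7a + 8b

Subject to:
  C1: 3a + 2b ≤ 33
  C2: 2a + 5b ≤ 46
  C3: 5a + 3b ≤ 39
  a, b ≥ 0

Evaluate the objective at each vertex of the feasible region:
  z(0, 0) = 0
  z(7.8, 0) = 54.6
  z(3, 8) = 85  ←
  z(0, 9.2) = 73.6
The maximum is at a = 3, b = 8.

a = 3, b = 8, z = 85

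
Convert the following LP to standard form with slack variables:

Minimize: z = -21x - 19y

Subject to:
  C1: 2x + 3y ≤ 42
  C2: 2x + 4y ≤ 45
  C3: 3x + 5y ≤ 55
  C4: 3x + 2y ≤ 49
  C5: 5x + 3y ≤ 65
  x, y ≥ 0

min z = -21x - 19y

s.t.
  2x + 3y + s1 = 42
  2x + 4y + s2 = 45
  3x + 5y + s3 = 55
  3x + 2y + s4 = 49
  5x + 3y + s5 = 65
  x, y, s1, s2, s3, s4, s5 ≥ 0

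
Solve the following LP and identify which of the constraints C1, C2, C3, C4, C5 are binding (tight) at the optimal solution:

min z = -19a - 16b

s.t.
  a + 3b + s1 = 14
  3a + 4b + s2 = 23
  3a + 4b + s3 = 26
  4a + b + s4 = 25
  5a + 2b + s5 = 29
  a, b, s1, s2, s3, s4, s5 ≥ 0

At a = 5, b = 2, compute slack b - a·x for each constraint:
  C1: 14 − 11 = 3  (slack)
  C2: 23 − 23 = 0  (binding)
  C3: 26 − 23 = 3  (slack)
  C4: 25 − 22 = 3  (slack)
  C5: 29 − 29 = 0  (binding)

Optimal: a = 5, b = 2
Binding: C2, C5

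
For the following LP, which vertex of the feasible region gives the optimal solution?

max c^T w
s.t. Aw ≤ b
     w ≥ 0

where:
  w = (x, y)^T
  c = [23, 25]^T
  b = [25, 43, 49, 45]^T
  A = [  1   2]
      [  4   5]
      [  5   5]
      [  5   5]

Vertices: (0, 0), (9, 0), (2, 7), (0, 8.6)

Evaluate the objective at each vertex of the feasible region:
  z(0, 0) = 0
  z(9, 0) = 207
  z(2, 7) = 221  ←
  z(0, 8.6) = 215
The maximum is at x = 2, y = 7.

(2, 7)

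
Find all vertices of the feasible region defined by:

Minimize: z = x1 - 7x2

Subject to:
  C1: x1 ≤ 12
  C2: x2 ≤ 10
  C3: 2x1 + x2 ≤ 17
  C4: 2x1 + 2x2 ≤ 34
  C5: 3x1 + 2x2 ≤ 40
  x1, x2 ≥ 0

(0, 0), (8.5, 0), (3.5, 10), (0, 10)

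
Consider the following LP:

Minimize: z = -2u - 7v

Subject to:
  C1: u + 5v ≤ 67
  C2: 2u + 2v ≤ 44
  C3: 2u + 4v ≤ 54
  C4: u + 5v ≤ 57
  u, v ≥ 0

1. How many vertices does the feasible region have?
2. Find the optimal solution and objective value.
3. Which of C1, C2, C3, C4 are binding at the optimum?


1. 5
2. u = 7, v = 10, z = -84
3. C3, C4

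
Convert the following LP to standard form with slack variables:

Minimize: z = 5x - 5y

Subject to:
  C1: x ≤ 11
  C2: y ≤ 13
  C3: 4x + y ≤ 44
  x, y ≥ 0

min z = 5x - 5y

s.t.
  x + s1 = 11
  y + s2 = 13
  4x + y + s3 = 44
  x, y, s1, s2, s3 ≥ 0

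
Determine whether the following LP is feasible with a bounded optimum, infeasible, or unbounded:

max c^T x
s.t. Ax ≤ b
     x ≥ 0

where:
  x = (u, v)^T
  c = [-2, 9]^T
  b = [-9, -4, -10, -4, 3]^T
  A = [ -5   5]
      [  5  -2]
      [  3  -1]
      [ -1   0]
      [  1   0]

Infeasible (no feasible solution exists)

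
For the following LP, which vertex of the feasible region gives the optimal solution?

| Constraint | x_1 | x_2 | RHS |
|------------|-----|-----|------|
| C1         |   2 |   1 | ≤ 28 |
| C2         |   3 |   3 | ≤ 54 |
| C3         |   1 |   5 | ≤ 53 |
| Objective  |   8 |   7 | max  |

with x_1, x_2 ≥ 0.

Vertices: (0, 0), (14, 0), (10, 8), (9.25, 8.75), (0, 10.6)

Evaluate the objective at each vertex of the feasible region:
  z(0, 0) = 0
  z(14, 0) = 112
  z(10, 8) = 136  ←
  z(9.25, 8.75) = 135.2
  z(0, 10.6) = 74.2
The maximum is at x_1 = 10, x_2 = 8.

(10, 8)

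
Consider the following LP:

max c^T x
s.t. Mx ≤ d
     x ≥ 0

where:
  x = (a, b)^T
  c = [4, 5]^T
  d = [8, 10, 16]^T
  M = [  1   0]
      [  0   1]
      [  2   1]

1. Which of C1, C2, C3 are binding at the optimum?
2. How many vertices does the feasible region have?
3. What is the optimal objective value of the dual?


1. C2, C3
2. 4
3. 62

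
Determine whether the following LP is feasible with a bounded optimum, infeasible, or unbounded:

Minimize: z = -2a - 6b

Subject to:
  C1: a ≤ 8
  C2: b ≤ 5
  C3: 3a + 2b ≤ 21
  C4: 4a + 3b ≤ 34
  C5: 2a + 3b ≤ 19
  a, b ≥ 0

Feasible with a bounded optimal solution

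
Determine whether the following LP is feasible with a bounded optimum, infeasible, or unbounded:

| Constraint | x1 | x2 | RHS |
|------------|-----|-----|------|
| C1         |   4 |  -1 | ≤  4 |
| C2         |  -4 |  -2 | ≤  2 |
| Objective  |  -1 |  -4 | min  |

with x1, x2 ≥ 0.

Unbounded (objective can decrease without bound)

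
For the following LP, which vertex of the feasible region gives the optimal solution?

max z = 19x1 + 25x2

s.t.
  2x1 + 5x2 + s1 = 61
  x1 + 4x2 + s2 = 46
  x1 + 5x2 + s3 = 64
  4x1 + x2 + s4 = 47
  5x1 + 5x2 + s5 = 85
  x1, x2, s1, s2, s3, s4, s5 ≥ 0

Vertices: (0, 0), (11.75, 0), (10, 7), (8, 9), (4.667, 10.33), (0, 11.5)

Evaluate the objective at each vertex of the feasible region:
  z(0, 0) = 0
  z(11.75, 0) = 223.2
  z(10, 7) = 365
  z(8, 9) = 377  ←
  z(4.667, 10.33) = 347
  z(0, 11.5) = 287.5
The maximum is at x1 = 8, x2 = 9.

(8, 9)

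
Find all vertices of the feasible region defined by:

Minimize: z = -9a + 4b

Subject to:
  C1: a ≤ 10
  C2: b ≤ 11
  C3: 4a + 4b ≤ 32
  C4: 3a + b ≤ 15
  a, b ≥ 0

(0, 0), (5, 0), (3.5, 4.5), (0, 8)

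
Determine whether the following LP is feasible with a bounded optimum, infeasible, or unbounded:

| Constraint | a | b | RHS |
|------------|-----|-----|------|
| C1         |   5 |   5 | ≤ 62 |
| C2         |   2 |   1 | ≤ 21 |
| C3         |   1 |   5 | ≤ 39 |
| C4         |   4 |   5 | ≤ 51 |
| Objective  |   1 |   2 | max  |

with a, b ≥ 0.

Feasible with a bounded optimal solution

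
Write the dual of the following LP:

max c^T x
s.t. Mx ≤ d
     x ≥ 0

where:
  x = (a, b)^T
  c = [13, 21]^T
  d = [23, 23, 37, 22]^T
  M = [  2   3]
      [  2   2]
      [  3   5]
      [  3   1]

Primal max cᵀx s.t. Ax ≤ b, x ≥ 0  →  Dual min bᵀy s.t. Aᵀy ≥ c, y ≥ 0.

Minimize: z = 23y1 + 23y2 + 37y3 + 22y4

Subject to:
  2y1 + 2y2 + 3y3 + 3y4 ≥ 13
  3y1 + 2y2 + 5y3 + y4 ≥ 21
  y1, y2, y3, y4 ≥ 0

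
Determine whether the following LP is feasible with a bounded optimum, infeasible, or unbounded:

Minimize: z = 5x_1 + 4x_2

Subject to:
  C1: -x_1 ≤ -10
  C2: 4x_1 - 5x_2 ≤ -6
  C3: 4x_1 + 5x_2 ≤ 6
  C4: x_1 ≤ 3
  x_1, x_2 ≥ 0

Infeasible (no feasible solution exists)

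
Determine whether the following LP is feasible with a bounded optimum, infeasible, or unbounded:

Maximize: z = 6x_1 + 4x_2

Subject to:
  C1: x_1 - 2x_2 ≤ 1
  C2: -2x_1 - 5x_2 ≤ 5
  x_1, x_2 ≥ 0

Unbounded (objective can increase without bound)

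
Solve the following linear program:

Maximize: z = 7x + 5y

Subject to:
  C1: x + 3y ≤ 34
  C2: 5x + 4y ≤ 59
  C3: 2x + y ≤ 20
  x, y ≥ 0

Evaluate the objective at each vertex of the feasible region:
  z(0, 0) = 0
  z(10, 0) = 70
  z(7, 6) = 79  ←
  z(3.727, 10.09) = 76.55
  z(0, 11.33) = 56.67
The maximum is at x = 7, y = 6.

x = 7, y = 6, z = 79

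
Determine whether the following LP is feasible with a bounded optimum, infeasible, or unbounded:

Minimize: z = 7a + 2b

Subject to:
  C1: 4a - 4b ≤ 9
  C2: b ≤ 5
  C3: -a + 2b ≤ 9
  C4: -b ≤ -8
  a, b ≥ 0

Infeasible (no feasible solution exists)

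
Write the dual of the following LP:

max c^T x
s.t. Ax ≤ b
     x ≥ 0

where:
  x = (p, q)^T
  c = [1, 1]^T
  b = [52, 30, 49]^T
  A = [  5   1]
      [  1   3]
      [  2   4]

Primal max cᵀx s.t. Ax ≤ b, x ≥ 0  →  Dual min bᵀy s.t. Aᵀy ≥ c, y ≥ 0.

Minimize: z = 52y1 + 30y2 + 49y3

Subject to:
  5y1 + y2 + 2y3 ≥ 1
  y1 + 3y2 + 4y3 ≥ 1
  y1, y2, y3 ≥ 0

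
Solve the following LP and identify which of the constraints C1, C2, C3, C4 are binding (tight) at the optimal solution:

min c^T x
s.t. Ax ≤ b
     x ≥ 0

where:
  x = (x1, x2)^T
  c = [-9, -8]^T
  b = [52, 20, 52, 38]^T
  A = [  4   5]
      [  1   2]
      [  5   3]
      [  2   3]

At x1 = 8, x2 = 4, compute slack b - a·x for each constraint:
  C1: 52 − 52 = 0  (binding)
  C2: 20 − 16 = 4  (slack)
  C3: 52 − 52 = 0  (binding)
  C4: 38 − 28 = 10  (slack)

Optimal: x1 = 8, x2 = 4
Binding: C1, C3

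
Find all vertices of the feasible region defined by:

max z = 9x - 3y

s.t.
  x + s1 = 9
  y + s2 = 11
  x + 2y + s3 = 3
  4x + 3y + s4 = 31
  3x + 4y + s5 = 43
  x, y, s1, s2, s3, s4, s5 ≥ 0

(0, 0), (3, 0), (0, 1.5)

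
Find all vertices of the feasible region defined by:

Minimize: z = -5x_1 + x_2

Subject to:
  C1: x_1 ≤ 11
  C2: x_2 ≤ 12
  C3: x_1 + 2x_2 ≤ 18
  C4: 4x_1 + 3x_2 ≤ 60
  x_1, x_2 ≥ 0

(0, 0), (11, 0), (11, 3.5), (0, 9)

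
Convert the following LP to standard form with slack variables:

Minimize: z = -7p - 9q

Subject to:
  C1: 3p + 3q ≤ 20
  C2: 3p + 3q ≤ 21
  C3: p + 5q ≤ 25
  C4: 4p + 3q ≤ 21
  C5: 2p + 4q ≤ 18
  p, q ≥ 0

min z = -7p - 9q

s.t.
  3p + 3q + s1 = 20
  3p + 3q + s2 = 21
  p + 5q + s3 = 25
  4p + 3q + s4 = 21
  2p + 4q + s5 = 18
  p, q, s1, s2, s3, s4, s5 ≥ 0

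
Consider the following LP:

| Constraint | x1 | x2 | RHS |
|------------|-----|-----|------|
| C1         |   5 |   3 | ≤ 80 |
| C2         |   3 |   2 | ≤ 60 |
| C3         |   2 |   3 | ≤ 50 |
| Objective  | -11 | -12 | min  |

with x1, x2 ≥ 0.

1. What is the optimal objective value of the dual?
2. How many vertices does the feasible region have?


1. -230
2. 4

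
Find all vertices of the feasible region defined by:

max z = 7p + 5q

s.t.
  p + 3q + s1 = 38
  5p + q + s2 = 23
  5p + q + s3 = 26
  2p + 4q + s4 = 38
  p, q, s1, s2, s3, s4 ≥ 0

(0, 0), (4.6, 0), (3, 8), (0, 9.5)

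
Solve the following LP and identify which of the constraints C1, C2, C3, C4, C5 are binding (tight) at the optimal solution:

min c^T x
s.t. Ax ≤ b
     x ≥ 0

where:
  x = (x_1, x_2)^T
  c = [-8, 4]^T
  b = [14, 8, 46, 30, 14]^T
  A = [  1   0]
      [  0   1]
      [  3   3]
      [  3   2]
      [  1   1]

At x_1 = 10, x_2 = 0, compute slack b - a·x for each constraint:
  C1: 14 − 10 = 4  (slack)
  C2: 8 − 0 = 8  (slack)
  C3: 46 − 30 = 16  (slack)
  C4: 30 − 30 = 0  (binding)
  C5: 14 − 10 = 4  (slack)

Optimal: x_1 = 10, x_2 = 0
Binding: C4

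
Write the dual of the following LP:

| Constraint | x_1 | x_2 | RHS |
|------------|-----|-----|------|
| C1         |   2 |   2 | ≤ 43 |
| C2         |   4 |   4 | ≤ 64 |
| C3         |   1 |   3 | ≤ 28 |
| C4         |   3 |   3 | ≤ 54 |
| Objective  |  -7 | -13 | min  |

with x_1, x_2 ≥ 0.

Primal min cᵀx s.t. Ax ≤ b, x ≥ 0  →  Dual max −bᵀy s.t. Aᵀy ≥ −c, y ≥ 0.

Maximize: z = -43y1 - 64y2 - 28y3 - 54y4

Subject to:
  2y1 + 4y2 + y3 + 3y4 ≥ 7
  2y1 + 4y2 + 3y3 + 3y4 ≥ 13
  y1, y2, y3, y4 ≥ 0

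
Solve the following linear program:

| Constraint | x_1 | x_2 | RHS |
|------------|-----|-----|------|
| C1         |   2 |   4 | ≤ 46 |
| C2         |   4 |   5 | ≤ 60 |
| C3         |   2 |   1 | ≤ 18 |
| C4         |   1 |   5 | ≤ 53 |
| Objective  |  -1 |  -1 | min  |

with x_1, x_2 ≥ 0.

Evaluate the objective at each vertex of the feasible region:
  z(0, 0) = 0
  z(9, 0) = -9
  z(5, 8) = -13  ←
  z(2.333, 10.13) = -12.47
  z(0, 10.6) = -10.6
The minimum is at x_1 = 5, x_2 = 8.

x_1 = 5, x_2 = 8, z = -13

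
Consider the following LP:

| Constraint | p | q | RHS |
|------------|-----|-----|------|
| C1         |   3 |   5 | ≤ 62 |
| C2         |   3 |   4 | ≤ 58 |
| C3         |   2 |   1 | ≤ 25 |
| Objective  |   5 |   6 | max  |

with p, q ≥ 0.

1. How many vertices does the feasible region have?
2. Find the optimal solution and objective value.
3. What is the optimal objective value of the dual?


1. 4
2. p = 9, q = 7, z = 87
3. 87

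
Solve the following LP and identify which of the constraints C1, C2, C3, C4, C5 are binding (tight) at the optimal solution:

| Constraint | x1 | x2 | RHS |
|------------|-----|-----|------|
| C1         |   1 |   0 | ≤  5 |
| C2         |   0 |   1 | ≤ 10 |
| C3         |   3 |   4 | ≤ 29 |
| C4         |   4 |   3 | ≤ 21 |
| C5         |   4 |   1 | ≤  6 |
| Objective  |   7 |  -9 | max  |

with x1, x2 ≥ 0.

At x1 = 1.5, x2 = 0, compute slack b - a·x for each constraint:
  C1: 5 − 1.5 = 3.5  (slack)
  C2: 10 − 0 = 10  (slack)
  C3: 29 − 4.5 = 24.5  (slack)
  C4: 21 − 6 = 15  (slack)
  C5: 6 − 6 = 0  (binding)

Optimal: x1 = 1.5, x2 = 0
Binding: C5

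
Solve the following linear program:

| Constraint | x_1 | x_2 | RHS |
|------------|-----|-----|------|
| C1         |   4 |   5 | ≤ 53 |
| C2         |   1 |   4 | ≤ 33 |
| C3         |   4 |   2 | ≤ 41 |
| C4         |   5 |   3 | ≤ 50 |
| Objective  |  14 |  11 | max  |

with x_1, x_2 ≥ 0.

Evaluate the objective at each vertex of the feasible region:
  z(0, 0) = 0
  z(10, 0) = 140
  z(7, 5) = 153  ←
  z(4.273, 7.182) = 138.8
  z(0, 8.25) = 90.75
The maximum is at x_1 = 7, x_2 = 5.

x_1 = 7, x_2 = 5, z = 153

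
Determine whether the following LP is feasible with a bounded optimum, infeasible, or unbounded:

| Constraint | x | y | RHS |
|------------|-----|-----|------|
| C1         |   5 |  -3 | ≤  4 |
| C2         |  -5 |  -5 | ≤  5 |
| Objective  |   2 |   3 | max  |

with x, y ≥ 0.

Unbounded (objective can increase without bound)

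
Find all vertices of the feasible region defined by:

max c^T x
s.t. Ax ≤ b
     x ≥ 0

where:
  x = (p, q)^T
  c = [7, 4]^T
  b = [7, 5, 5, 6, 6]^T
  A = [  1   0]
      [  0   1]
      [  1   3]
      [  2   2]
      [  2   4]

(0, 0), (3, 0), (0, 1.5)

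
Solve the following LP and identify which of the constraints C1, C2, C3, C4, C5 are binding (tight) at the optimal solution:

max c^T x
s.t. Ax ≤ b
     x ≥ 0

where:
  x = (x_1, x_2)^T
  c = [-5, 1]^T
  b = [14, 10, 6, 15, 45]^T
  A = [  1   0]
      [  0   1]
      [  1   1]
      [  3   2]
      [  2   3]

At x_1 = 0, x_2 = 6, compute slack b - a·x for each constraint:
  C1: 14 − 0 = 14  (slack)
  C2: 10 − 6 = 4  (slack)
  C3: 6 − 6 = 0  (binding)
  C4: 15 − 12 = 3  (slack)
  C5: 45 − 18 = 27  (slack)

Optimal: x_1 = 0, x_2 = 6
Binding: C3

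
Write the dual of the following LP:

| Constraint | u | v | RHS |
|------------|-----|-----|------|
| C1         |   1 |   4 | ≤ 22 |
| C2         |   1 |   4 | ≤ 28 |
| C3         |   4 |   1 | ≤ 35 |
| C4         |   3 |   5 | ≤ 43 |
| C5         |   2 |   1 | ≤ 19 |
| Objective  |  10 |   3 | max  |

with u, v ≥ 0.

Primal max cᵀx s.t. Ax ≤ b, x ≥ 0  →  Dual min bᵀy s.t. Aᵀy ≥ c, y ≥ 0.

Minimize: z = 22y1 + 28y2 + 35y3 + 43y4 + 19y5

Subject to:
  y1 + y2 + 4y3 + 3y4 + 2y5 ≥ 10
  4y1 + 4y2 + y3 + 5y4 + y5 ≥ 3
  y1, y2, y3, y4, y5 ≥ 0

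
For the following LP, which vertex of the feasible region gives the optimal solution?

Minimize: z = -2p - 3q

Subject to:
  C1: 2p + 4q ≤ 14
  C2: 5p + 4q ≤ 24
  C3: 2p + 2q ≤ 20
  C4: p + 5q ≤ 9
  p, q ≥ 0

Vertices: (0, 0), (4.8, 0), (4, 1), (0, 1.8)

Evaluate the objective at each vertex of the feasible region:
  z(0, 0) = 0
  z(4.8, 0) = -9.6
  z(4, 1) = -11  ←
  z(0, 1.8) = -5.4
The minimum is at p = 4, q = 1.

(4, 1)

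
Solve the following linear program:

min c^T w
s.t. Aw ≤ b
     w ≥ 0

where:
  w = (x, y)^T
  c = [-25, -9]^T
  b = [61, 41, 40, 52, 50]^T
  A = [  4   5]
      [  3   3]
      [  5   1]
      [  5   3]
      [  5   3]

Evaluate the objective at each vertex of the feasible region:
  z(0, 0) = 0
  z(8, 0) = -200
  z(7, 5) = -220  ←
  z(5.154, 8.077) = -201.5
  z(0, 12.2) = -109.8
The minimum is at x = 7, y = 5.

x = 7, y = 5, z = -220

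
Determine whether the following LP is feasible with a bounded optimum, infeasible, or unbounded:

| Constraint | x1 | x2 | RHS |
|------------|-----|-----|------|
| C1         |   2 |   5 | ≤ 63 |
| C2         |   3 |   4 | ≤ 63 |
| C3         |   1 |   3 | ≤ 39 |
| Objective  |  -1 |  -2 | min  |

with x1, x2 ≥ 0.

Feasible with a bounded optimal solution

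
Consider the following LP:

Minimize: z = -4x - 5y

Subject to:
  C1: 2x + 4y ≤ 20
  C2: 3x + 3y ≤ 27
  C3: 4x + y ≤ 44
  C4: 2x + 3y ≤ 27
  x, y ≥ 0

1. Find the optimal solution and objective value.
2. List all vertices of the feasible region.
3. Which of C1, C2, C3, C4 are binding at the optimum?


1. x = 8, y = 1, z = -37
2. (0, 0), (9, 0), (8, 1), (0, 5)
3. C1, C2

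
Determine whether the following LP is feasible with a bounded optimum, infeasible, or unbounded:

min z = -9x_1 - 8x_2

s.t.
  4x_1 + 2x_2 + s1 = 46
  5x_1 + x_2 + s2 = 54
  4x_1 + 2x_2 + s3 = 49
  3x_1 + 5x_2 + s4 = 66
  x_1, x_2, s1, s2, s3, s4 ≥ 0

Feasible with a bounded optimal solution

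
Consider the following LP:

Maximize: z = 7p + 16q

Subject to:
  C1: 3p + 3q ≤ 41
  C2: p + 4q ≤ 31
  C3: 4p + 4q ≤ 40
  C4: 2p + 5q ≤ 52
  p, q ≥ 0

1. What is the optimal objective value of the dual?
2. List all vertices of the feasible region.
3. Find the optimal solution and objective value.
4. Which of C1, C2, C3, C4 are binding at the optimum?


1. 133
2. (0, 0), (10, 0), (3, 7), (0, 7.75)
3. p = 3, q = 7, z = 133
4. C2, C3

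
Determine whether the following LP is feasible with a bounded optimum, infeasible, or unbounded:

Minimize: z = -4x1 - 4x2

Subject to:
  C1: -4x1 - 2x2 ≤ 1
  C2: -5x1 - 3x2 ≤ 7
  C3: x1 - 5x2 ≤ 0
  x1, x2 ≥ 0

Unbounded (objective can decrease without bound)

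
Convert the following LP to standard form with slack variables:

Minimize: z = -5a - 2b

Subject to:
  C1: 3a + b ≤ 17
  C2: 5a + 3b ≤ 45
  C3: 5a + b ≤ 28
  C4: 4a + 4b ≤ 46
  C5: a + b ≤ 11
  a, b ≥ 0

min z = -5a - 2b

s.t.
  3a + b + s1 = 17
  5a + 3b + s2 = 45
  5a + b + s3 = 28
  4a + 4b + s4 = 46
  a + b + s5 = 11
  a, b, s1, s2, s3, s4, s5 ≥ 0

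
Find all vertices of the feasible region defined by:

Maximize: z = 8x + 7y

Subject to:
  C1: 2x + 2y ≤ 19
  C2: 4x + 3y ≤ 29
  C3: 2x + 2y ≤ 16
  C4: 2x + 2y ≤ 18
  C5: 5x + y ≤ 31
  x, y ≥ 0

(0, 0), (6.2, 0), (5.818, 1.909), (5, 3), (0, 8)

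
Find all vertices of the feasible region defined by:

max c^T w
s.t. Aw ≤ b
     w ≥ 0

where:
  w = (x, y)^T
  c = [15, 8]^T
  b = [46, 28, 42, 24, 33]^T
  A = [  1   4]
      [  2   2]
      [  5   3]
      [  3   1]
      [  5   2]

(0, 0), (6.6, 0), (3, 9), (1.765, 11.06), (0, 11.5)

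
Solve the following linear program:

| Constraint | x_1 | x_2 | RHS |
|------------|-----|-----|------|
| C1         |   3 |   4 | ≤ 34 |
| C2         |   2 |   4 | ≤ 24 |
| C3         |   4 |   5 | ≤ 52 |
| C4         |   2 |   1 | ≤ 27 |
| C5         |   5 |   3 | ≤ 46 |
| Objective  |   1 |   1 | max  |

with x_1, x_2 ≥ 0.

Evaluate the objective at each vertex of the feasible region:
  z(0, 0) = 0
  z(9.2, 0) = 9.2
  z(8, 2) = 10  ←
  z(0, 6) = 6
The maximum is at x_1 = 8, x_2 = 2.

x_1 = 8, x_2 = 2, z = 10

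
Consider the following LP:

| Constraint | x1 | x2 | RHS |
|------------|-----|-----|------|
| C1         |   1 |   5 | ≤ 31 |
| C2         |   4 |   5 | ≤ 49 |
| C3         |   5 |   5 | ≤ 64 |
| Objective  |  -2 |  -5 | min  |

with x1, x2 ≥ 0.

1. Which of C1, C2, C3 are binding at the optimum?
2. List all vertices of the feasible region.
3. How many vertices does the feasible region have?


1. C1, C2
2. (0, 0), (12.25, 0), (6, 5), (0, 6.2)
3. 4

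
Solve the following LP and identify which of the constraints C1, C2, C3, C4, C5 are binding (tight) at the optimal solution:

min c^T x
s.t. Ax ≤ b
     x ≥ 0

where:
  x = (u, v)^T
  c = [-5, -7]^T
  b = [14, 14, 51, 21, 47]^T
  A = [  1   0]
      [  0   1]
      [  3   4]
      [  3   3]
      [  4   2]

At u = 0, v = 7, compute slack b - a·x for each constraint:
  C1: 14 − 0 = 14  (slack)
  C2: 14 − 7 = 7  (slack)
  C3: 51 − 28 = 23  (slack)
  C4: 21 − 21 = 0  (binding)
  C5: 47 − 14 = 33  (slack)

Optimal: u = 0, v = 7
Binding: C4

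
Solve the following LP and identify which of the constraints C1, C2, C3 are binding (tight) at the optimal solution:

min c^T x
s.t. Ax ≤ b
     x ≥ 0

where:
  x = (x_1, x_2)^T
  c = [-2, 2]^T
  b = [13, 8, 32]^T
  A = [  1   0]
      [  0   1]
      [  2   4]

At x_1 = 13, x_2 = 0, compute slack b - a·x for each constraint:
  C1: 13 − 13 = 0  (binding)
  C2: 8 − 0 = 8  (slack)
  C3: 32 − 26 = 6  (slack)

Optimal: x_1 = 13, x_2 = 0
Binding: C1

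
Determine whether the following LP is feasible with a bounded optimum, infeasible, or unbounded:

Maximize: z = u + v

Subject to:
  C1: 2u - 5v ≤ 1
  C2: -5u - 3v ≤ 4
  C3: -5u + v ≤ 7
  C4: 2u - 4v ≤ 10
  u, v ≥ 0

Unbounded (objective can increase without bound)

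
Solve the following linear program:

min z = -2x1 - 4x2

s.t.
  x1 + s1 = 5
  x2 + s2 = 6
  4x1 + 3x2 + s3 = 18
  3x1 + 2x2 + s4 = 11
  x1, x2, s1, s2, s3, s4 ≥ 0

Evaluate the objective at each vertex of the feasible region:
  z(0, 0) = 0
  z(3.667, 0) = -7.333
  z(0, 5.5) = -22  ←
The minimum is at x1 = 0, x2 = 5.5.

x1 = 0, x2 = 5.5, z = -22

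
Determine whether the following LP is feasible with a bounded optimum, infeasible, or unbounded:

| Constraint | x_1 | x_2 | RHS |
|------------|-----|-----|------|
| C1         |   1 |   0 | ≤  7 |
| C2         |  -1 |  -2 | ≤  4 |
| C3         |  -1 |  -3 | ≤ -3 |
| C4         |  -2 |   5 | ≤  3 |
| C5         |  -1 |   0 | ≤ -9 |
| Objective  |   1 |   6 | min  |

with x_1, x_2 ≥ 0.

Infeasible (no feasible solution exists)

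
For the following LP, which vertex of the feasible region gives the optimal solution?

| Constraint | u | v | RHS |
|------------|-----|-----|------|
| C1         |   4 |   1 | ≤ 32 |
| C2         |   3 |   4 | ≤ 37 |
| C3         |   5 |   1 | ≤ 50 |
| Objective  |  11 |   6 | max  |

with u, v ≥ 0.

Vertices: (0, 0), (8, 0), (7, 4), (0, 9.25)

Evaluate the objective at each vertex of the feasible region:
  z(0, 0) = 0
  z(8, 0) = 88
  z(7, 4) = 101  ←
  z(0, 9.25) = 55.5
The maximum is at u = 7, v = 4.

(7, 4)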